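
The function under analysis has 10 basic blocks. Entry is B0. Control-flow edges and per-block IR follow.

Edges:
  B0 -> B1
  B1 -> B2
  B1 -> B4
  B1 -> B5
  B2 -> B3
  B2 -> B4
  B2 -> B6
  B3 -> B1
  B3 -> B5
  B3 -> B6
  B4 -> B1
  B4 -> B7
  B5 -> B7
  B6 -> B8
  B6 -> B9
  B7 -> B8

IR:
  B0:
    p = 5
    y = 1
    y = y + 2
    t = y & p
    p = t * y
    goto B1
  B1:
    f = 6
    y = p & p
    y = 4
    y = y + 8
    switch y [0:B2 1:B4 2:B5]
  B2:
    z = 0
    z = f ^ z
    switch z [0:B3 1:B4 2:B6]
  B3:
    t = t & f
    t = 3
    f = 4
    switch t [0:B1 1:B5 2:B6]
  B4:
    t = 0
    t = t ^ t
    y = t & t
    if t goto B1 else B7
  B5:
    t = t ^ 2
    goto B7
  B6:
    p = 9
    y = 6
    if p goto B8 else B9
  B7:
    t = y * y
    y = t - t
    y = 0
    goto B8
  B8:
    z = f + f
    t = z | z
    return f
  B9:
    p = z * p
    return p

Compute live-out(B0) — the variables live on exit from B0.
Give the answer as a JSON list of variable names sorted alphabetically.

def/use:
  B0: def={p,t,y} ue=∅
  B1: def={f,y} ue={p}
  B2: def={z} ue={f}
  B3: def={f,t} ue={f,t}
  B4: def={t,y} ue=∅
  B5: def={t} ue={t}
  B6: def={p,y} ue=∅
  B7: def={t,y} ue={y}
  B8: def={t,z} ue={f}
  B9: def={p} ue={p,z}

Live sets:
  B0: in=∅ out={p,t}
  B1: in={p,t} out={f,p,t,y}
  B2: in={f,p,t,y} out={f,p,t,y,z}
  B3: in={f,p,t,y,z} out={f,p,t,y,z}
  B4: in={f,p} out={f,p,t,y}
  B5: in={f,t,y} out={f,y}
  B6: in={f,z} out={f,p,z}
  B7: in={f,y} out={f}
  B8: in={f} out=∅
  B9: in={p,z} out=∅

live-out(B0) = ["p", "t"]

Answer: ["p", "t"]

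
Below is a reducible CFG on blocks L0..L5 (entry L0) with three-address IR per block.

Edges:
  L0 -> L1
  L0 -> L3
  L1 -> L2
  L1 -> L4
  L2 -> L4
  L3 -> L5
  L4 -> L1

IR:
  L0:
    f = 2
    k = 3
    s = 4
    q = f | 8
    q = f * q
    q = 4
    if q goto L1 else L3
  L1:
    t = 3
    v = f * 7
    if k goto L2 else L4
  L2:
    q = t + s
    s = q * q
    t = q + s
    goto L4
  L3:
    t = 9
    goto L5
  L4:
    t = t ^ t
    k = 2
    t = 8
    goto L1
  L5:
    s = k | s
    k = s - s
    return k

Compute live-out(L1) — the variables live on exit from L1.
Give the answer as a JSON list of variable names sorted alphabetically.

Answer: ["f", "s", "t"]

Analysis:
Block summaries:
  L0: def={f,k,q,s} ue=∅
  L1: def={t,v} ue={f,k}
  L2: def={q,s,t} ue={s,t}
  L3: def={t} ue=∅
  L4: def={k,t} ue={t}
  L5: def={k,s} ue={k,s}

Backward fixpoint:
  L0: in=∅ out={f,k,s}
  L1: in={f,k,s} out={f,s,t}
  L2: in={f,s,t} out={f,s,t}
  L3: in={k,s} out={k,s}
  L4: in={f,s,t} out={f,k,s}
  L5: in={k,s} out=∅

live-out(L1) = ["f", "s", "t"]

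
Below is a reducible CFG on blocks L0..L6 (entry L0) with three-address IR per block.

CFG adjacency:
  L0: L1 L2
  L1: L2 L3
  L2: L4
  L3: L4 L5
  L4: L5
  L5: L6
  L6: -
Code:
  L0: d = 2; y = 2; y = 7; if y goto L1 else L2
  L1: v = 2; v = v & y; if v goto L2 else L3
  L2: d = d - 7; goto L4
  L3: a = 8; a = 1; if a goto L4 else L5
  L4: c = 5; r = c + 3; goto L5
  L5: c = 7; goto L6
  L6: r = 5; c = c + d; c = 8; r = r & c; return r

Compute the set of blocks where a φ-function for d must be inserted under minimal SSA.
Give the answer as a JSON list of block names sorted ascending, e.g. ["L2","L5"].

idom tree: L1←L0 L2←L0 L3←L1 L4←L0 L5←L0 L6←L5
Dom at joins:
  L2: preds {L0,L1}: {L0} ∩ {L0,L1} = {L0}; idom=L0
  L4: preds {L2,L3}: {L0,L2} ∩ {L0,L1,L3} = {L0}; idom=L0
  L5: preds {L3,L4}: {L0,L1,L3} ∩ {L0,L4} = {L0}; idom=L0

DF derivation:
  join L2 pred L0: · stop@L0
  join L2 pred L1: L1 stop@L0
  join L4 pred L2: L2 stop@L0
  join L4 pred L3: L3→L1 stop@L0
  join L5 pred L3: L3→L1 stop@L0
  join L5 pred L4: L4 stop@L0
  L0 → ∅
  L1 → {L2,L4,L5}
  L2 → {L4}
  L3 → {L4,L5}
  L4 → {L5}
  L5 → ∅
  L6 → ∅

φ for d: defs {L0,L2}
  DF⁺ = {L4,L5}

Answer: ["L4", "L5"]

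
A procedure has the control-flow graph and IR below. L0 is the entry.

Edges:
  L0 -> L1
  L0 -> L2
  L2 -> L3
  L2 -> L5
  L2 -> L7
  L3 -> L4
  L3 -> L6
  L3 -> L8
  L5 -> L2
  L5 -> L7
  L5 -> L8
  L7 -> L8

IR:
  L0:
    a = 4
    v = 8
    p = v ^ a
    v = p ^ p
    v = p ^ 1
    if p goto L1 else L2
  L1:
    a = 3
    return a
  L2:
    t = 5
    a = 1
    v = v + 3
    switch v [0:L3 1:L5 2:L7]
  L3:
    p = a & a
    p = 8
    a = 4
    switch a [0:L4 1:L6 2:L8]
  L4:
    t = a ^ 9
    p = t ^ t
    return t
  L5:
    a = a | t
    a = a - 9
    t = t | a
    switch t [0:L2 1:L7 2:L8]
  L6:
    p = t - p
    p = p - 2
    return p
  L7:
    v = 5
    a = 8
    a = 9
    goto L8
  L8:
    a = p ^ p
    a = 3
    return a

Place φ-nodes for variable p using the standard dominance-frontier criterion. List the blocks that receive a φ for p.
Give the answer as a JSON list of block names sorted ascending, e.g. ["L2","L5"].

Answer: ["L8"]

Derivation:
idom tree: L1←L0 L2←L0 L3←L2 L4←L3 L5←L2 L6←L3 L7←L2 L8←L2
Dom∩ at merges:
  L2: preds {L0,L5}: {L0} ∩ {L0,L2,L5} = {L0}; idom=L0
  L7: preds {L2,L5}: {L0,L2} ∩ {L0,L2,L5} = {L0,L2}; idom=L2
  L8: preds {L3,L5,L7}: {L0,L2,L3} ∩ {L0,L2,L5} ∩ {L0,L2,L7} = {L0,L2}; idom=L2

DF derivation:
  join L2 pred L0: · stop@L0
  join L2 pred L5: L5→L2 stop@L0
  join L7 pred L2: · stop@L2
  join L7 pred L5: L5 stop@L2
  join L8 pred L3: L3 stop@L2
  join L8 pred L5: L5 stop@L2
  join L8 pred L7: L7 stop@L2
  L0: DF=∅
  L1: DF=∅
  L2: DF={L2}
  L3: DF={L8}
  L4: DF=∅
  L5: DF={L2,L7,L8}
  L6: DF=∅
  L7: DF={L8}
  L8: DF=∅

φ for p: defs {L0,L3,L4,L6}
  DF⁺ = {L8}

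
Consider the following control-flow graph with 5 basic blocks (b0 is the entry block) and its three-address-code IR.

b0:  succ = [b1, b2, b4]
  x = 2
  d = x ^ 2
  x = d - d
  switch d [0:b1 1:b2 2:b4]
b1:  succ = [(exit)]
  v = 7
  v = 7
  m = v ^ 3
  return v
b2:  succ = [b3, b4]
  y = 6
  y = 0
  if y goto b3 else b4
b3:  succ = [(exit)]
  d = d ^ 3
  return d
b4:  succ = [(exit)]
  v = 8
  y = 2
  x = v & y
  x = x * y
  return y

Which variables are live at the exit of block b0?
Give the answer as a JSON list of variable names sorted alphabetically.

Per-block:
  b0: {d,x} / ∅
  b1: {m,v} / ∅
  b2: {y} / ∅
  b3: {d} / {d}
  b4: {v,x,y} / ∅

Live sets:
  b0: in=∅ out={d}
  b1: in=∅ out=∅
  b2: in={d} out={d}
  b3: in={d} out=∅
  b4: in=∅ out=∅

live-out(b0) = ["d"]

Answer: ["d"]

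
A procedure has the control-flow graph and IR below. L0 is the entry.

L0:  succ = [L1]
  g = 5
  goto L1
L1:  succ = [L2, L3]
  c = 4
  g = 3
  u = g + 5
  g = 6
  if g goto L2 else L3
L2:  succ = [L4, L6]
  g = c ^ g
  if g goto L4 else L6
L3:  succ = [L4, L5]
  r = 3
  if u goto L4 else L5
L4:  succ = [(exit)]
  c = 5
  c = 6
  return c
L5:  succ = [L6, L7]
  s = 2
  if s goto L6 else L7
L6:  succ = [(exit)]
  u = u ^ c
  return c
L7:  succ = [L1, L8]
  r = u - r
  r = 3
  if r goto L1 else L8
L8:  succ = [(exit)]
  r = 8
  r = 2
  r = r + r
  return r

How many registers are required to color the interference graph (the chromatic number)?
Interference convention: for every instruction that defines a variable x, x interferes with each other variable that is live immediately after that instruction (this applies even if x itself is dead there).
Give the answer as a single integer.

Block summaries:
  L0: def={g} ue=∅
  L1: def={c,g,u} ue=∅
  L2: def={g} ue={c,g}
  L3: def={r} ue={u}
  L4: def={c} ue=∅
  L5: def={s} ue=∅
  L6: def={u} ue={c,u}
  L7: def={r} ue={r,u}
  L8: def={r} ue=∅

Liveness:
  L0 li=∅ lo=∅
  L1 li=∅ lo={c,g,u}
  L2 li={c,g,u} lo={c,u}
  L3 li={c,u} lo={c,r,u}
  L4 li=∅ lo=∅
  L5 li={c,r,u} lo={c,r,u}
  L6 li={c,u} lo=∅
  L7 li={r,u} lo=∅
  L8 li=∅ lo=∅

Interfere edges:
  c↔{g,r,s,u}
  g↔{c,u}
  r↔{c,s,u}
  s↔{c,r,u}
  u↔{c,g,r,s}

Chromatic number:
  clique {c,r,s,u} ⇒ need ≥ 4
  4-colouring: c0={c}  c1={u}  c2={g,r}  c3={s}
  χ = 4

Answer: 4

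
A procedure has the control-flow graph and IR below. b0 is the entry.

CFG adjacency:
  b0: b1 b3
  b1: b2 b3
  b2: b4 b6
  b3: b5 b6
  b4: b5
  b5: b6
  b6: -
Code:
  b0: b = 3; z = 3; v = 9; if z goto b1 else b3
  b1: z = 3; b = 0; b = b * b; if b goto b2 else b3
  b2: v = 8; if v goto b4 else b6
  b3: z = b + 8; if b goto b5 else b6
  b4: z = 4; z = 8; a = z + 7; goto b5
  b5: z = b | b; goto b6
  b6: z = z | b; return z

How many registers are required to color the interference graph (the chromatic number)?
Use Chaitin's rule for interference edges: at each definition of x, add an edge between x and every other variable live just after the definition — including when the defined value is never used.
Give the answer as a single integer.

Answer: 3

Derivation:
Per-block:
  b0: def={b,v,z} ue=∅
  b1: def={b,z} ue=∅
  b2: def={v} ue=∅
  b3: def={z} ue={b}
  b4: def={a,z} ue=∅
  b5: def={z} ue={b}
  b6: def={z} ue={b,z}

Liveness:
  b0: in=∅ out={b}
  b1: in=∅ out={b,z}
  b2: in={b,z} out={b,z}
  b3: in={b} out={b,z}
  b4: in={b} out={b}
  b5: in={b} out={b,z}
  b6: in={b,z} out=∅

Interfere edges:
  a: {b}
  b: {a,v,z}
  v: {b,z}
  z: {b,v}

Chromatic number:
  lower bound: {b,v,z} mutually conflict ⇒ χ ≥ 3
  3-colouring: r0={b}  r1={a,v}  r2={z}
  χ = 3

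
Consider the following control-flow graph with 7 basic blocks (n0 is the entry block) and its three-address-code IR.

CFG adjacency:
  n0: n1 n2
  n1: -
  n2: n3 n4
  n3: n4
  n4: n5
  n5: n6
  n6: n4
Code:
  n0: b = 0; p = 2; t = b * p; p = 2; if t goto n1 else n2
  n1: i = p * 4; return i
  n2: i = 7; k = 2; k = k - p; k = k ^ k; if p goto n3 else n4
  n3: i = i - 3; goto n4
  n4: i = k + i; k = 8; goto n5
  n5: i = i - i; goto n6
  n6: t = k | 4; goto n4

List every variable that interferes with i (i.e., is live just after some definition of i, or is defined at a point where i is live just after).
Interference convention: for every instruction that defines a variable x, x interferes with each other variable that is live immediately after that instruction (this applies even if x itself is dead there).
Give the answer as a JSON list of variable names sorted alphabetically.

Answer: ["k", "p", "t"]

Working:
Block summaries:
  n0 def {b,p,t} use ∅
  n1 def {i} use {p}
  n2 def {i,k} use {p}
  n3 def {i} use {i}
  n4 def {i,k} use {i,k}
  n5 def {i} use {i}
  n6 def {t} use {k}

Liveness:
  live n0: ∅→{p}
  live n1: {p}→∅
  live n2: {p}→{i,k}
  live n3: {i,k}→{i,k}
  live n4: {i,k}→{i,k}
  live n5: {i,k}→{i,k}
  live n6: {i,k}→{i,k}

Interfere edges:
  b: {p}
  i: {k,p,t}
  k: {i,p,t}
  p: {b,i,k,t}
  t: {i,k,p}

N(i) = ["k", "p", "t"]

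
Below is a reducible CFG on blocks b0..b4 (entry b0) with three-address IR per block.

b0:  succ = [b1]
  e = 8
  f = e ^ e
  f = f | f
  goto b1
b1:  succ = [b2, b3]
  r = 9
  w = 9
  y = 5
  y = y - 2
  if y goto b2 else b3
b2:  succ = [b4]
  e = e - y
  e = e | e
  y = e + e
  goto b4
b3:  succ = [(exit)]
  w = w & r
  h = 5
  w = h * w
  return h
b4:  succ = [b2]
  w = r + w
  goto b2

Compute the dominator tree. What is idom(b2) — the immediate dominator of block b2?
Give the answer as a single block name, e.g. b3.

idom tree: b1←b0 b2←b1 b3←b1 b4←b2
Dom at joins:
  b2: preds {b1,b4}: {b0,b1} ∩ {b0,b1,b2,b4} = {b0,b1}; idom=b1

idom(b2) = b1

Answer: b1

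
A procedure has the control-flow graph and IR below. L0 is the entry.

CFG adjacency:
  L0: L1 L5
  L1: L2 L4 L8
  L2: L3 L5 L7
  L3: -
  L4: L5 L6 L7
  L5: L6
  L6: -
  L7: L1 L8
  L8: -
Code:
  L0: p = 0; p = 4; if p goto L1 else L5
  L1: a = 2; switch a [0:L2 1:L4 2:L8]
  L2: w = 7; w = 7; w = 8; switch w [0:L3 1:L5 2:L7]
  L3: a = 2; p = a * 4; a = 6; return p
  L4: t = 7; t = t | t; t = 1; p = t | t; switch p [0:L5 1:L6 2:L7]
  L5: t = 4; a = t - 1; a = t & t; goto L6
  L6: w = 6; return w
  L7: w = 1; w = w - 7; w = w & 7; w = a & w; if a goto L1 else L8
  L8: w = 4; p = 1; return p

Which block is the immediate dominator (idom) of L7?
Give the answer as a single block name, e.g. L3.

idom tree: L1←L0 L2←L1 L3←L2 L4←L1 L5←L0 L6←L0 L7←L1 L8←L1
Dom at joins:
  L1: preds {L0,L7}: {L0} ∩ {L0,L1,L7} = {L0}; idom=L0
  L5: preds {L0,L2,L4}: {L0} ∩ {L0,L1,L2} ∩ {L0,L1,L4} = {L0}; idom=L0
  L6: preds {L4,L5}: {L0,L1,L4} ∩ {L0,L5} = {L0}; idom=L0
  L7: preds {L2,L4}: {L0,L1,L2} ∩ {L0,L1,L4} = {L0,L1}; idom=L1
  L8: preds {L1,L7}: {L0,L1} ∩ {L0,L1,L7} = {L0,L1}; idom=L1

idom(L7) = L1

Answer: L1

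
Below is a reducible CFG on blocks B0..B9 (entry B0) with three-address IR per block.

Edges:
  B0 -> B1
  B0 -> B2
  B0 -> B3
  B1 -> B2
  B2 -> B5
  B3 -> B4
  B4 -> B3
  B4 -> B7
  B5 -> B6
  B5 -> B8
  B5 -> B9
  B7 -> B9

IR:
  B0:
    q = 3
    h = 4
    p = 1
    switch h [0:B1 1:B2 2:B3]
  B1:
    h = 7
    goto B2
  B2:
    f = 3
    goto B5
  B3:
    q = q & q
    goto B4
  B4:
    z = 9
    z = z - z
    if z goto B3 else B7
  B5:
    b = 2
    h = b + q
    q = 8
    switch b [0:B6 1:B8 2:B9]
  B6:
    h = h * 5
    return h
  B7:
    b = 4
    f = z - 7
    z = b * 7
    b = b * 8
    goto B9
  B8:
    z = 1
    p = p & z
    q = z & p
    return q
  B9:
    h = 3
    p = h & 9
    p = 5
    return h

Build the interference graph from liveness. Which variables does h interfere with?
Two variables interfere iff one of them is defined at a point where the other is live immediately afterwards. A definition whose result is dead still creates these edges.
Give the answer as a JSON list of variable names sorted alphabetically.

Answer: ["b", "p", "q"]

Working:
Per-block:
  B0 def {h,p,q} use ∅
  B1 def {h} use ∅
  B2 def {f} use ∅
  B3 def {q} use {q}
  B4 def {z} use ∅
  B5 def {b,h,q} use {q}
  B6 def {h} use {h}
  B7 def {b,f,z} use {z}
  B8 def {p,q,z} use {p}
  B9 def {h,p} use ∅

Backward fixpoint:
  B0 li=∅ lo={p,q}
  B1 li={p,q} lo={p,q}
  B2 li={p,q} lo={p,q}
  B3 li={q} lo={q}
  B4 li={q} lo={q,z}
  B5 li={p,q} lo={h,p}
  B6 li={h} lo=∅
  B7 li={z} lo=∅
  B8 li={p} lo=∅
  B9 li=∅ lo=∅

Conflict graph:
  b↔{f,h,p,q,z}
  f↔{b,p,q}
  h↔{b,p,q}
  p↔{b,f,h,q,z}
  q↔{b,f,h,p,z}
  z↔{b,p,q}

N(h) = ["b", "p", "q"]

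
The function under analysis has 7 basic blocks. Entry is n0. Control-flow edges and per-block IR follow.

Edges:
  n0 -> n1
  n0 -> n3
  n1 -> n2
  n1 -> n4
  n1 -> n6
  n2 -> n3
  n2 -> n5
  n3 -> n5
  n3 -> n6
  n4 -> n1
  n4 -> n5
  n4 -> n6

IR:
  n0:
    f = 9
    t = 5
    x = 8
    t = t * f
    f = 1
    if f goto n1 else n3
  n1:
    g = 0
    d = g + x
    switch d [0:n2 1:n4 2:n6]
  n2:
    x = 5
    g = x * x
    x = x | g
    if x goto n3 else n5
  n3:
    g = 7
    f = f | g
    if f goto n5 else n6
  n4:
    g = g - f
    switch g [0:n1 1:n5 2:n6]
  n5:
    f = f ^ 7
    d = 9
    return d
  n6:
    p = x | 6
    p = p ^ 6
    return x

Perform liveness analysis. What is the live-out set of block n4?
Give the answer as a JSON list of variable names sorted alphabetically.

Block summaries:
  n0 def {f,t,x} use ∅
  n1 def {d,g} use {x}
  n2 def {g,x} use ∅
  n3 def {f,g} use {f}
  n4 def {g} use {f,g}
  n5 def {d,f} use {f}
  n6 def {p} use {x}

Backward fixpoint:
  n0 li=∅ lo={f,x}
  n1 li={f,x} lo={f,g,x}
  n2 li={f} lo={f,x}
  n3 li={f,x} lo={f,x}
  n4 li={f,g,x} lo={f,x}
  n5 li={f} lo=∅
  n6 li={x} lo=∅

live-out(n4) = ["f", "x"]

Answer: ["f", "x"]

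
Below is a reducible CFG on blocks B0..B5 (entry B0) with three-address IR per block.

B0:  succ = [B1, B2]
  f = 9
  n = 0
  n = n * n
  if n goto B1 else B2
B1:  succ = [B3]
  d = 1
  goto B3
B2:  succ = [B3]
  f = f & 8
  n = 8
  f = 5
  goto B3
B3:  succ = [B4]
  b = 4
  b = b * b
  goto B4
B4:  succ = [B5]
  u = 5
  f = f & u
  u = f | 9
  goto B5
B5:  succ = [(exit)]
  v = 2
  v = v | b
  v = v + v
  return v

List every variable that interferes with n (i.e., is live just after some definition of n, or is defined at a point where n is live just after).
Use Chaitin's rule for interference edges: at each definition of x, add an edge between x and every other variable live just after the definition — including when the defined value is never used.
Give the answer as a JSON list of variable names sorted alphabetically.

def/use:
  B0: {f,n} / ∅
  B1: {d} / ∅
  B2: {f,n} / {f}
  B3: {b} / ∅
  B4: {f,u} / {f}
  B5: {v} / {b}

Backward fixpoint:
  live B0: ∅→{f}
  live B1: {f}→{f}
  live B2: {f}→{f}
  live B3: {f}→{b,f}
  live B4: {b,f}→{b}
  live B5: {b}→∅

Conflict graph:
  b↔{f,u,v}
  d↔{f}
  f↔{b,d,n,u}
  n↔{f}
  u↔{b,f}
  v↔{b}

N(n) = ["f"]

Answer: ["f"]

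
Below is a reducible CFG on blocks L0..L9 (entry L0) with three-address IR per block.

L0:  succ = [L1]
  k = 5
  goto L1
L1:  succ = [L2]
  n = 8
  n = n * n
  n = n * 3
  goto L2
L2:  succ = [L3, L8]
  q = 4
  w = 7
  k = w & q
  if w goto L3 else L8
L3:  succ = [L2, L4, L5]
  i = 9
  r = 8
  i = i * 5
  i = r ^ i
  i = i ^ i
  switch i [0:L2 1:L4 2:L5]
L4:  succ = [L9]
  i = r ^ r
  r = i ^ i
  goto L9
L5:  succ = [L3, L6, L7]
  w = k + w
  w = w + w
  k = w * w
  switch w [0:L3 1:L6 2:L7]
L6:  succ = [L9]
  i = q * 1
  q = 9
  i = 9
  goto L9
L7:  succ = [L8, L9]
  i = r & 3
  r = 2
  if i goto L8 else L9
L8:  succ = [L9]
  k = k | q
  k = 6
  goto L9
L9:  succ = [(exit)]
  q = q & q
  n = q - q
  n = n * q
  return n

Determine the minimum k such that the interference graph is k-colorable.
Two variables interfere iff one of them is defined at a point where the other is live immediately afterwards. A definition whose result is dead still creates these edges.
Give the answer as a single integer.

def/use:
  L0 def {k} use ∅
  L1 def {n} use ∅
  L2 def {k,q,w} use ∅
  L3 def {i,r} use ∅
  L4 def {i,r} use {r}
  L5 def {k,w} use {k,w}
  L6 def {i,q} use {q}
  L7 def {i,r} use {r}
  L8 def {k} use {k,q}
  L9 def {n,q} use {q}

Backward fixpoint:
  L0 li=∅ lo=∅
  L1 li=∅ lo=∅
  L2 li=∅ lo={k,q,w}
  L3 li={k,q,w} lo={k,q,r,w}
  L4 li={q,r} lo={q}
  L5 li={k,q,r,w} lo={k,q,r,w}
  L6 li={q} lo={q}
  L7 li={k,q,r} lo={k,q}
  L8 li={k,q} lo={q}
  L9 li={q} lo=∅

Conflict graph:
  i — {k,q,r,w}
  k — {i,q,r,w}
  n — {q}
  q — {i,k,n,r,w}
  r — {i,k,q,w}
  w — {i,k,q,r}

Chromatic number:
  lower bound: {i,k,q,r,w} mutually conflict ⇒ χ ≥ 5
  5-colouring: c0={q}  c1={i,n}  c2={k}  c3={r}  c4={w}
  χ = 5

Answer: 5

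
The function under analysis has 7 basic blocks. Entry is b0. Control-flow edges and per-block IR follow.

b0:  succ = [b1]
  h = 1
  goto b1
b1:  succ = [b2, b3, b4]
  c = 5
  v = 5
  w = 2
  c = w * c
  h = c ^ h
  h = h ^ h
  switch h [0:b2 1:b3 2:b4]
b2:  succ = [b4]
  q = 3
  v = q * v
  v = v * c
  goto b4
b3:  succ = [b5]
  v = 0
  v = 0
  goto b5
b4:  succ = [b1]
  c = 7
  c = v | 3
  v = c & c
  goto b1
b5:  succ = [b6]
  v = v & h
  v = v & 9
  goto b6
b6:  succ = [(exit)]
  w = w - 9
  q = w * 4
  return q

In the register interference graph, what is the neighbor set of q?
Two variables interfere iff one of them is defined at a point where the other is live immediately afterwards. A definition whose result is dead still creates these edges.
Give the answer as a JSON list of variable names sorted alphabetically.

Per-block:
  b0 def {h} use ∅
  b1 def {c,h,v,w} use {h}
  b2 def {q,v} use {c,v}
  b3 def {v} use ∅
  b4 def {c,v} use {v}
  b5 def {v} use {h,v}
  b6 def {q,w} use {w}

Live sets:
  live b0: ∅→{h}
  live b1: {h}→{c,h,v,w}
  live b2: {c,h,v}→{h,v}
  live b3: {h,w}→{h,v,w}
  live b4: {h,v}→{h}
  live b5: {h,v,w}→{w}
  live b6: {w}→∅

Interference:
  c — {h,q,v,w}
  h — {c,q,v,w}
  q — {c,h,v}
  v — {c,h,q,w}
  w — {c,h,v}

N(q) = ["c", "h", "v"]

Answer: ["c", "h", "v"]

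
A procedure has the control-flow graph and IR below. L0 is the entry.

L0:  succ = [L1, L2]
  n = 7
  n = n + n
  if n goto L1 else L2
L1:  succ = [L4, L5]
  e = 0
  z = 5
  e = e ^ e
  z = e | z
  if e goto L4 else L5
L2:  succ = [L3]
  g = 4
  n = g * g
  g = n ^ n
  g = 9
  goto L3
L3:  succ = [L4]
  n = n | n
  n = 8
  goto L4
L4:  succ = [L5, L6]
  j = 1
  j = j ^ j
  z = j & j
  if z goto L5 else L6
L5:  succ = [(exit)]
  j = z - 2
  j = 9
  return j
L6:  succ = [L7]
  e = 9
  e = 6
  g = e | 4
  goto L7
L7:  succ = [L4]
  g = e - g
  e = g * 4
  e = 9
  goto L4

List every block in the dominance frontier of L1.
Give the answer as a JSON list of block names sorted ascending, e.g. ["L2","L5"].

Answer: ["L4", "L5"]

Analysis:
idom tree: L1←L0 L2←L0 L3←L2 L4←L0 L5←L0 L6←L4 L7←L6
Dom∩ at merges:
  L4: preds {L1,L3,L7}: {L0,L1} ∩ {L0,L2,L3} ∩ {L0,L4,L6,L7} = {L0}; idom=L0
  L5: preds {L1,L4}: {L0,L1} ∩ {L0,L4} = {L0}; idom=L0

Frontier:
  join L4 pred L1: L1 stop@L0
  join L4 pred L3: L3→L2 stop@L0
  join L4 pred L7: L7→L6→L4 stop@L0
  join L5 pred L1: L1 stop@L0
  join L5 pred L4: L4 stop@L0
  L0: DF=∅
  L1: DF={L4,L5}
  L2: DF={L4}
  L3: DF={L4}
  L4: DF={L4,L5}
  L5: DF=∅
  L6: DF={L4}
  L7: DF={L4}

DF(L1) = ["L4", "L5"]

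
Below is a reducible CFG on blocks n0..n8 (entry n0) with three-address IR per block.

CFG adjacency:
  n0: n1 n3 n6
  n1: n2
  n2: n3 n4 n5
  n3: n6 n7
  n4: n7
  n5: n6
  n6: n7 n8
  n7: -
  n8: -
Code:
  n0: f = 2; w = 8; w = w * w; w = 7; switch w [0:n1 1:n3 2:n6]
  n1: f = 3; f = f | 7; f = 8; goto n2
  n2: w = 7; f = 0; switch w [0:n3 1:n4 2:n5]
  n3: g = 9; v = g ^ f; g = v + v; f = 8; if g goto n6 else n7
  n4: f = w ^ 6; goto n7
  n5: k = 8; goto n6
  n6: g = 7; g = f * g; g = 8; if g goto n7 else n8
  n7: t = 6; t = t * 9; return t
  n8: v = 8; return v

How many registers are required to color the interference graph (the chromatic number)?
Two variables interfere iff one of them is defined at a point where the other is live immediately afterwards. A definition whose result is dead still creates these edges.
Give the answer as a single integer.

Block summaries:
  n0: def={f,w} ue=∅
  n1: def={f} ue=∅
  n2: def={f,w} ue=∅
  n3: def={f,g,v} ue={f}
  n4: def={f} ue={w}
  n5: def={k} ue=∅
  n6: def={g} ue={f}
  n7: def={t} ue=∅
  n8: def={v} ue=∅

Liveness:
  n0 li=∅ lo={f}
  n1 li=∅ lo=∅
  n2 li=∅ lo={f,w}
  n3 li={f} lo={f}
  n4 li={w} lo=∅
  n5 li={f} lo={f}
  n6 li={f} lo=∅
  n7 li=∅ lo=∅
  n8 li=∅ lo=∅

Interference:
  f↔{g,k,w}
  g↔{f}
  k↔{f}
  t↔∅
  v↔∅
  w↔{f}

Colouring:
  {f,g} pairwise interfere (2-clique) ⇒ χ ≥ 2
  assign f→r0 g→r1 k→r1 t→r0 v→r0 w→r1 — no edge inside a register ⇒ χ ≤ 2
  χ = 2

Answer: 2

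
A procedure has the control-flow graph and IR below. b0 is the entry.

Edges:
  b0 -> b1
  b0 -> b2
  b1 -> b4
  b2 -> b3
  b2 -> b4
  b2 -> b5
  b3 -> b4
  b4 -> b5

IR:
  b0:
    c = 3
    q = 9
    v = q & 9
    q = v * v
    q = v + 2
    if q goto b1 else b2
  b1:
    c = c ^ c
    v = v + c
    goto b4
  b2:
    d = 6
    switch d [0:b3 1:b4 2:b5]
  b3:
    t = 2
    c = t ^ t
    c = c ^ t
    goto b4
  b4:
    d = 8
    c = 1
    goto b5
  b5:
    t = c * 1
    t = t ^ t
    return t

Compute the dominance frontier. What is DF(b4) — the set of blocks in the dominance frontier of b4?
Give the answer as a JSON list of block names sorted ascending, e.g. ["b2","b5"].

idom tree: b1←b0 b2←b0 b3←b2 b4←b0 b5←b0
Dom∩ at merges:
  b4: preds {b1,b2,b3}: {b0,b1} ∩ {b0,b2} ∩ {b0,b2,b3} = {b0}; idom=b0
  b5: preds {b2,b4}: {b0,b2} ∩ {b0,b4} = {b0}; idom=b0

DF derivation:
  join b4 pred b1: b1 stop@b0
  join b4 pred b2: b2 stop@b0
  join b4 pred b3: b3→b2 stop@b0
  join b5 pred b2: b2 stop@b0
  join b5 pred b4: b4 stop@b0
  b0: DF=∅
  b1: DF={b4}
  b2: DF={b4,b5}
  b3: DF={b4}
  b4: DF={b5}
  b5: DF=∅

DF(b4) = ["b5"]

Answer: ["b5"]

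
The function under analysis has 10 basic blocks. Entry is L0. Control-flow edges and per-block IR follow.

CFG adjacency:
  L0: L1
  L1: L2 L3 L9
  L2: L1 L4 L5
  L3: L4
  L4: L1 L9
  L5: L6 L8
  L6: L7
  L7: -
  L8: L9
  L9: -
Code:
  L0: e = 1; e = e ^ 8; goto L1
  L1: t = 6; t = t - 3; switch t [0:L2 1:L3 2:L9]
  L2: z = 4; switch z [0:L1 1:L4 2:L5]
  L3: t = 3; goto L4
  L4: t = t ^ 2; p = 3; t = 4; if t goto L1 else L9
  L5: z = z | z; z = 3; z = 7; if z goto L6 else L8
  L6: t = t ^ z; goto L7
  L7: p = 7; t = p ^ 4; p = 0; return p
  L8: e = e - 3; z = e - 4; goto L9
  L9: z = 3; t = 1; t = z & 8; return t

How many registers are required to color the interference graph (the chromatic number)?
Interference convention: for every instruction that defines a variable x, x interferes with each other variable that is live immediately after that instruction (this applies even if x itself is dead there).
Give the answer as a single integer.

Answer: 3

Working:
Per-block:
  L0: def={e} ue=∅
  L1: def={t} ue=∅
  L2: def={z} ue=∅
  L3: def={t} ue=∅
  L4: def={p,t} ue={t}
  L5: def={z} ue={z}
  L6: def={t} ue={t,z}
  L7: def={p,t} ue=∅
  L8: def={e,z} ue={e}
  L9: def={t,z} ue=∅

Backward fixpoint:
  L0 li=∅ lo={e}
  L1 li={e} lo={e,t}
  L2 li={e,t} lo={e,t,z}
  L3 li={e} lo={e,t}
  L4 li={e,t} lo={e}
  L5 li={e,t,z} lo={e,t,z}
  L6 li={t,z} lo=∅
  L7 li=∅ lo=∅
  L8 li={e} lo=∅
  L9 li=∅ lo=∅

Conflict graph:
  e — {p,t,z}
  p — {e}
  t — {e,z}
  z — {e,t}

Chromatic number:
  clique {e,t,z} ⇒ need ≥ 3
  assign e→R0 p→R1 t→R1 z→R2 — no edge inside a register ⇒ χ ≤ 3
  χ = 3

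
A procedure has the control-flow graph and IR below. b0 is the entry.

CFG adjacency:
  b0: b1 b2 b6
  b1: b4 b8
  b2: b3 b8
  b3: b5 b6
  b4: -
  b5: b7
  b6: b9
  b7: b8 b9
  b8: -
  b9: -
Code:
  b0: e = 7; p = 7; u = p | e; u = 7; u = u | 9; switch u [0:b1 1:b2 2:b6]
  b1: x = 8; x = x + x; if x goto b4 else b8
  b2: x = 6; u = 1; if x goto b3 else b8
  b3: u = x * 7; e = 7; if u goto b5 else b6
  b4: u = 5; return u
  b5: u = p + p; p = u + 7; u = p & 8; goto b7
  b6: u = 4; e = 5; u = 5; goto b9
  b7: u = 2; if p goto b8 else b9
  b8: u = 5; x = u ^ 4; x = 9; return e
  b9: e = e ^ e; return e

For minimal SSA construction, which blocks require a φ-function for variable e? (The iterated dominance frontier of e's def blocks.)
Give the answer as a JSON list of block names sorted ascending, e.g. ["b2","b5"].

idom tree: b1←b0 b2←b0 b3←b2 b4←b1 b5←b3 b6←b0 b7←b5 b8←b0 b9←b0
Dom∩ at merges:
  b6: preds {b0,b3}: {b0} ∩ {b0,b2,b3} = {b0}; idom=b0
  b8: preds {b1,b2,b7}: {b0,b1} ∩ {b0,b2} ∩ {b0,b2,b3,b5,b7} = {b0}; idom=b0
  b9: preds {b6,b7}: {b0,b6} ∩ {b0,b2,b3,b5,b7} = {b0}; idom=b0

DF derivation:
  b6←b0: walk · to b0
  b6←b3: walk b3→b2 to b0
  b8←b1: walk b1 to b0
  b8←b2: walk b2 to b0
  b8←b7: walk b7→b5→b3→b2 to b0
  b9←b6: walk b6 to b0
  b9←b7: walk b7→b5→b3→b2 to b0
  b0 → ∅
  b1 → {b8}
  b2 → {b6,b8,b9}
  b3 → {b6,b8,b9}
  b4 → ∅
  b5 → {b8,b9}
  b6 → {b9}
  b7 → {b8,b9}
  b8 → ∅
  b9 → ∅

φ for e: defs {b0,b3,b6,b9}
  DF⁺ = {b6,b8,b9}

Answer: ["b6", "b8", "b9"]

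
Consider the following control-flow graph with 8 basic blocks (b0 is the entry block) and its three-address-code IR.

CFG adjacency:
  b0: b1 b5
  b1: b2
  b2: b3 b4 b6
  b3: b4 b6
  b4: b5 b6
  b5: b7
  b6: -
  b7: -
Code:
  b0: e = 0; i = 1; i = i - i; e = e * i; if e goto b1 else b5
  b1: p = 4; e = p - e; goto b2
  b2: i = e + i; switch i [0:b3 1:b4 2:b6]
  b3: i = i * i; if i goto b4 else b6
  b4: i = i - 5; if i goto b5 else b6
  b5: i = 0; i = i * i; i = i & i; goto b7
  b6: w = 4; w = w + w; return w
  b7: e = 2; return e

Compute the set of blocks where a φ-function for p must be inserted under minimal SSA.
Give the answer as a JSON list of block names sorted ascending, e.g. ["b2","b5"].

Answer: ["b5"]

Working:
idom tree: b1←b0 b2←b1 b3←b2 b4←b2 b5←b0 b6←b2 b7←b5
Dom∩ at merges:
  b4: preds {b2,b3}: {b0,b1,b2} ∩ {b0,b1,b2,b3} = {b0,b1,b2}; idom=b2
  b5: preds {b0,b4}: {b0} ∩ {b0,b1,b2,b4} = {b0}; idom=b0
  b6: preds {b2,b3,b4}: {b0,b1,b2} ∩ {b0,b1,b2,b3} ∩ {b0,b1,b2,b4} = {b0,b1,b2}; idom=b2

DF walk-up:
  b4←b2: walk · to b2
  b4←b3: walk b3 to b2
  b5←b0: walk · to b0
  b5←b4: walk b4→b2→b1 to b0
  b6←b2: walk · to b2
  b6←b3: walk b3 to b2
  b6←b4: walk b4 to b2
  b0 → ∅
  b1 → {b5}
  b2 → {b5}
  b3 → {b4,b6}
  b4 → {b5,b6}
  b5 → ∅
  b6 → ∅
  b7 → ∅

φ for p: defs {b1}
  DF⁺ = {b5}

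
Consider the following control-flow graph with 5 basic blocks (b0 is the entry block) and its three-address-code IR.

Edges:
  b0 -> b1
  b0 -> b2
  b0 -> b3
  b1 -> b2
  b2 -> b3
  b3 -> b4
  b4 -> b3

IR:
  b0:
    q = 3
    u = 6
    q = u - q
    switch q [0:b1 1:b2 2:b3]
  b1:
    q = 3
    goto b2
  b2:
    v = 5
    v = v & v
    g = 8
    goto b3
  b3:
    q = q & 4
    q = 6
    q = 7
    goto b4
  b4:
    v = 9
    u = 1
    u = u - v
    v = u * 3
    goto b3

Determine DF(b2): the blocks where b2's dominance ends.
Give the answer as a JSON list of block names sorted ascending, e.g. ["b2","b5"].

idom tree: b1←b0 b2←b0 b3←b0 b4←b3
Dom at joins:
  b2: preds {b0,b1}: {b0} ∩ {b0,b1} = {b0}; idom=b0
  b3: preds {b0,b2,b4}: {b0} ∩ {b0,b2} ∩ {b0,b3,b4} = {b0}; idom=b0

DF walk-up:
  join b2 pred b0: · stop@b0
  join b2 pred b1: b1 stop@b0
  join b3 pred b0: · stop@b0
  join b3 pred b2: b2 stop@b0
  join b3 pred b4: b4→b3 stop@b0
  DF(b0)=∅
  DF(b1)={b2}
  DF(b2)={b3}
  DF(b3)={b3}
  DF(b4)={b3}

DF(b2) = ["b3"]

Answer: ["b3"]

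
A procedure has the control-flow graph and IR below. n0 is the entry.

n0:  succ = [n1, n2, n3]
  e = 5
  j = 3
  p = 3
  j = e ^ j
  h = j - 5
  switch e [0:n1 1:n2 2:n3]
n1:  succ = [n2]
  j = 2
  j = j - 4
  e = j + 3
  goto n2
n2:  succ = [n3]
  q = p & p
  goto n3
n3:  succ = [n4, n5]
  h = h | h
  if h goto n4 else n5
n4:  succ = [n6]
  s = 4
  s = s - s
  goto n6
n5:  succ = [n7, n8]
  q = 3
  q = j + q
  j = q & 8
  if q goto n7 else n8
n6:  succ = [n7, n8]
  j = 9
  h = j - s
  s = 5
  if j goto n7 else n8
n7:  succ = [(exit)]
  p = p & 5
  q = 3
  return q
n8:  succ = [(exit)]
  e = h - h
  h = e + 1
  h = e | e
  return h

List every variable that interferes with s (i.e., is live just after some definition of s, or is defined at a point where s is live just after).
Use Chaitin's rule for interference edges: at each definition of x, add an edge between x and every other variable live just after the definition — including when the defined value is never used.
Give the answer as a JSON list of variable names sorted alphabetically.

Per-block:
  n0: def={e,h,j,p} ue=∅
  n1: def={e,j} ue=∅
  n2: def={q} ue={p}
  n3: def={h} ue={h}
  n4: def={s} ue=∅
  n5: def={j,q} ue={j}
  n6: def={h,j,s} ue={s}
  n7: def={p,q} ue={p}
  n8: def={e,h} ue={h}

Live sets:
  live n0: ∅→{h,j,p}
  live n1: {h,p}→{h,j,p}
  live n2: {h,j,p}→{h,j,p}
  live n3: {h,j,p}→{h,j,p}
  live n4: {p}→{p,s}
  live n5: {h,j,p}→{h,p}
  live n6: {p,s}→{h,p}
  live n7: {p}→∅
  live n8: {h}→∅

Conflict graph:
  e — {h,j,p}
  h — {e,j,p,q,s}
  j — {e,h,p,q,s}
  p — {e,h,j,q,s}
  q — {h,j,p}
  s — {h,j,p}

N(s) = ["h", "j", "p"]

Answer: ["h", "j", "p"]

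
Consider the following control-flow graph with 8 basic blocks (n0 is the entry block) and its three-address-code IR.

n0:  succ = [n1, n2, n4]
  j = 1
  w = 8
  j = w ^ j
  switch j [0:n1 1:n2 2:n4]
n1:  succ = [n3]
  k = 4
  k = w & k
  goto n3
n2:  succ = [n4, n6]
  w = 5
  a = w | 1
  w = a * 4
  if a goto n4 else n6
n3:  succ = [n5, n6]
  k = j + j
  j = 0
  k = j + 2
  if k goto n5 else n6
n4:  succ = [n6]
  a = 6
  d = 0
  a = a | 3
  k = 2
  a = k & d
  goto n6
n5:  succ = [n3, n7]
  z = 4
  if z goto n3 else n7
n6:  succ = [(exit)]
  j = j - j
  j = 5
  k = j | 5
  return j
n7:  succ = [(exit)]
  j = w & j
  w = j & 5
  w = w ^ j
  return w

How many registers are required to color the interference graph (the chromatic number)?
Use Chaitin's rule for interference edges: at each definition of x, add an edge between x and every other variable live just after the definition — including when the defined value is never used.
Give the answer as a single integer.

Block summaries:
  n0: def={j,w} ue=∅
  n1: def={k} ue={w}
  n2: def={a,w} ue=∅
  n3: def={j,k} ue={j}
  n4: def={a,d,k} ue=∅
  n5: def={z} ue=∅
  n6: def={j,k} ue={j}
  n7: def={j,w} ue={j,w}

Live sets:
  live n0: ∅→{j,w}
  live n1: {j,w}→{j,w}
  live n2: {j}→{j}
  live n3: {j,w}→{j,w}
  live n4: {j}→{j}
  live n5: {j,w}→{j,w}
  live n6: {j}→∅
  live n7: {j,w}→∅

Interfere edges:
  a↔{d,j,w}
  d↔{a,j,k}
  j↔{a,d,k,w,z}
  k↔{d,j,w}
  w↔{a,j,k,z}
  z↔{j,w}

Chromatic number:
  {a,d,j} pairwise interfere (3-clique) ⇒ χ ≥ 3
  3-colouring: c0={j}  c1={d,w}  c2={a,k,z}
  χ = 3

Answer: 3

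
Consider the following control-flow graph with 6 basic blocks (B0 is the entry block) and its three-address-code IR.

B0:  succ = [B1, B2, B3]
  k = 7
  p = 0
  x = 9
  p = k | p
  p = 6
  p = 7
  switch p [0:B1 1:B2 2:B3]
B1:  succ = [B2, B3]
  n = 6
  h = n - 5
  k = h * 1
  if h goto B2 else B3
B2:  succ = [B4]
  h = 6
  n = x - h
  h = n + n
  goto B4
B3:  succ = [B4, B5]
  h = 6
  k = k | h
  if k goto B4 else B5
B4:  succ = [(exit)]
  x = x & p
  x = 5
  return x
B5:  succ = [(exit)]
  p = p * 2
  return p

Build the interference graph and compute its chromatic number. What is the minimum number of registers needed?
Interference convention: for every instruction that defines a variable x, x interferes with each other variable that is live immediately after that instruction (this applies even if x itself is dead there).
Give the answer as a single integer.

def/use:
  B0 def {k,p,x} use ∅
  B1 def {h,k,n} use ∅
  B2 def {h,n} use {x}
  B3 def {h,k} use {k}
  B4 def {x} use {p,x}
  B5 def {p} use {p}

Liveness:
  live B0: ∅→{k,p,x}
  live B1: {p,x}→{k,p,x}
  live B2: {p,x}→{p,x}
  live B3: {k,p,x}→{p,x}
  live B4: {p,x}→∅
  live B5: {p}→∅

Interfere edges:
  h — {k,p,x}
  k — {h,p,x}
  n — {p,x}
  p — {h,k,n,x}
  x — {h,k,n,p}

Colouring:
  {h,k,p,x} pairwise interfere (4-clique) ⇒ χ ≥ 4
  assign h→r2 k→r3 n→r2 p→r0 x→r1 — no edge inside a register ⇒ χ ≤ 4
  χ = 4

Answer: 4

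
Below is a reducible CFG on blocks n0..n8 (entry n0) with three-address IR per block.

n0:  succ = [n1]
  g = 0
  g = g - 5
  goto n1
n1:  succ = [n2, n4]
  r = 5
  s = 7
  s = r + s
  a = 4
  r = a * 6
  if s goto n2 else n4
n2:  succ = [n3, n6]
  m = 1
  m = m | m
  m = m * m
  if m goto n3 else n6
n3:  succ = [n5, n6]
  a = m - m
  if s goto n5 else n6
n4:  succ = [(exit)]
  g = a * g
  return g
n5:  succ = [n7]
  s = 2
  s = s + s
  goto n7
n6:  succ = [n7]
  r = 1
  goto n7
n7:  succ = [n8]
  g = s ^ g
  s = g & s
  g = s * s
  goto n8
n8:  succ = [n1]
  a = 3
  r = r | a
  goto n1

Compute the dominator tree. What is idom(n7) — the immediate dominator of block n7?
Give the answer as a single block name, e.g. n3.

idom tree: n1←n0 n2←n1 n3←n2 n4←n1 n5←n3 n6←n2 n7←n2 n8←n7
Join-block Dom:
  n1: preds {n0,n8}: {n0} ∩ {n0,n1,n2,n7,n8} = {n0}; idom=n0
  n6: preds {n2,n3}: {n0,n1,n2} ∩ {n0,n1,n2,n3} = {n0,n1,n2}; idom=n2
  n7: preds {n5,n6}: {n0,n1,n2,n3,n5} ∩ {n0,n1,n2,n6} = {n0,n1,n2}; idom=n2

idom(n7) = n2

Answer: n2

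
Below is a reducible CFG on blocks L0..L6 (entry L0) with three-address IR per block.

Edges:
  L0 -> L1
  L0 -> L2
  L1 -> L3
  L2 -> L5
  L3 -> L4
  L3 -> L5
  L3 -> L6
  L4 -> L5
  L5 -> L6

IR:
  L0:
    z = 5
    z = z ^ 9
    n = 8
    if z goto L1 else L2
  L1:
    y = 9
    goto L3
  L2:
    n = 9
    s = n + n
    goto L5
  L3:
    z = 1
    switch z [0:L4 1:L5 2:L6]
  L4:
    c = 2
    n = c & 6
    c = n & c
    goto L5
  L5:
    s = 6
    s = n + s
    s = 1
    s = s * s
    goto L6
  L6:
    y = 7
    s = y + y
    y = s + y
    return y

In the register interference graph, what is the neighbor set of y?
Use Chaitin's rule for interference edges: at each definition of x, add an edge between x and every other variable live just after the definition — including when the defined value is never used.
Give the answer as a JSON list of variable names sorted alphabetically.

def/use:
  L0: def={n,z} ue=∅
  L1: def={y} ue=∅
  L2: def={n,s} ue=∅
  L3: def={z} ue=∅
  L4: def={c,n} ue=∅
  L5: def={s} ue={n}
  L6: def={s,y} ue=∅

Live sets:
  L0: in=∅ out={n}
  L1: in={n} out={n}
  L2: in=∅ out={n}
  L3: in={n} out={n}
  L4: in=∅ out={n}
  L5: in={n} out=∅
  L6: in=∅ out=∅

Conflict graph:
  c↔{n}
  n↔{c,s,y,z}
  s↔{n,y}
  y↔{n,s}
  z↔{n}

N(y) = ["n", "s"]

Answer: ["n", "s"]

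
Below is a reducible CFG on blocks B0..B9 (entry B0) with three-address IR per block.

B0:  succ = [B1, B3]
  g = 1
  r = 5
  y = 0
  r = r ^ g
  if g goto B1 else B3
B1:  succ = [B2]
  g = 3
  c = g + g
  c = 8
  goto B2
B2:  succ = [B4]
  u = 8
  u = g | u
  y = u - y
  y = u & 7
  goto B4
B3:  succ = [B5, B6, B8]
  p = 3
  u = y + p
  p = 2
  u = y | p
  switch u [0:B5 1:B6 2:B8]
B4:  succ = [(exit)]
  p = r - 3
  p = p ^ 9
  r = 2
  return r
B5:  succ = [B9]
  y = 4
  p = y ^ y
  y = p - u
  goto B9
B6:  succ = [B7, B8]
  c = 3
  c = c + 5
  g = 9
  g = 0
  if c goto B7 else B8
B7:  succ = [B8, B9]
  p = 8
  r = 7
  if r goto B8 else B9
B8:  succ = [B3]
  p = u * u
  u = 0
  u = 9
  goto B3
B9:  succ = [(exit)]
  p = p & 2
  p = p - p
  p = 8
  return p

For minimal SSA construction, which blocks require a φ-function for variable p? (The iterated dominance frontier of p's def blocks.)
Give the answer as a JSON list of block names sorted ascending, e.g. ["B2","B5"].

idom tree: B1←B0 B2←B1 B3←B0 B4←B2 B5←B3 B6←B3 B7←B6 B8←B3 B9←B3
Join-block Dom:
  B3: preds {B0,B8}: {B0} ∩ {B0,B3,B8} = {B0}; idom=B0
  B8: preds {B3,B6,B7}: {B0,B3} ∩ {B0,B3,B6} ∩ {B0,B3,B6,B7} = {B0,B3}; idom=B3
  B9: preds {B5,B7}: {B0,B3,B5} ∩ {B0,B3,B6,B7} = {B0,B3}; idom=B3

Frontier:
  join B3 pred B0: · stop@B0
  join B3 pred B8: B8→B3 stop@B0
  join B8 pred B3: · stop@B3
  join B8 pred B6: B6 stop@B3
  join B8 pred B7: B7→B6 stop@B3
  join B9 pred B5: B5 stop@B3
  join B9 pred B7: B7→B6 stop@B3
  B0 → ∅
  B1 → ∅
  B2 → ∅
  B3 → {B3}
  B4 → ∅
  B5 → {B9}
  B6 → {B8,B9}
  B7 → {B8,B9}
  B8 → {B3}
  B9 → ∅

φ for p: defs {B3,B4,B5,B7,B8,B9}
  DF⁺ = {B3,B8,B9}

Answer: ["B3", "B8", "B9"]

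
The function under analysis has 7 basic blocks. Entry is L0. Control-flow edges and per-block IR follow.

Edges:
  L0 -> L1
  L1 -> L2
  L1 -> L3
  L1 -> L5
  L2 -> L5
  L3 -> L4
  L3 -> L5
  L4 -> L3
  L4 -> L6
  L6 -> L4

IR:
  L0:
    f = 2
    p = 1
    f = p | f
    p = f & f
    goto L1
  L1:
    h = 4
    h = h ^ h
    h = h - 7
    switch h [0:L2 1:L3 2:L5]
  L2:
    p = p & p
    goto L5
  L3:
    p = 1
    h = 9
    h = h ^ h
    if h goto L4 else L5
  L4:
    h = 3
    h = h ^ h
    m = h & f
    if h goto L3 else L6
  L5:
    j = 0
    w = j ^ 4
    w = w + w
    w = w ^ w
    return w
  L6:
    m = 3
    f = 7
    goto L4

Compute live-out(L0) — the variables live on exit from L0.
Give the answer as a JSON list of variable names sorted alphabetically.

def/use:
  L0: {f,p} / ∅
  L1: {h} / ∅
  L2: {p} / {p}
  L3: {h,p} / ∅
  L4: {h,m} / {f}
  L5: {j,w} / ∅
  L6: {f,m} / ∅

Live sets:
  live L0: ∅→{f,p}
  live L1: {f,p}→{f,p}
  live L2: {p}→∅
  live L3: {f}→{f}
  live L4: {f}→{f}
  live L5: ∅→∅
  live L6: ∅→{f}

live-out(L0) = ["f", "p"]

Answer: ["f", "p"]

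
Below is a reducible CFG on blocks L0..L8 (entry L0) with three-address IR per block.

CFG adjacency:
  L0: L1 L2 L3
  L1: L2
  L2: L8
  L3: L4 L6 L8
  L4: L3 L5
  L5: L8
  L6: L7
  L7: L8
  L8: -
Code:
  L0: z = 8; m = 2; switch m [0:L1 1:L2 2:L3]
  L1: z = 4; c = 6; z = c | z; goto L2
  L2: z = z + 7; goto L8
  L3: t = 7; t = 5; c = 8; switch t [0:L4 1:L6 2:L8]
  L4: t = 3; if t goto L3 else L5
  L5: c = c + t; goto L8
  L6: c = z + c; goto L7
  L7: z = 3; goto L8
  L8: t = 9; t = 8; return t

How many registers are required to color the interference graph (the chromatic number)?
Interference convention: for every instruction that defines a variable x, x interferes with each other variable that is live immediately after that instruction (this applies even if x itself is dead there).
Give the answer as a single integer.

Per-block:
  L0 def {m,z} use ∅
  L1 def {c,z} use ∅
  L2 def {z} use {z}
  L3 def {c,t} use ∅
  L4 def {t} use ∅
  L5 def {c} use {c,t}
  L6 def {c} use {c,z}
  L7 def {z} use ∅
  L8 def {t} use ∅

Liveness:
  live L0: ∅→{z}
  live L1: ∅→{z}
  live L2: {z}→∅
  live L3: {z}→{c,z}
  live L4: {c,z}→{c,t,z}
  live L5: {c,t}→∅
  live L6: {c,z}→∅
  live L7: ∅→∅
  live L8: ∅→∅

Interfere edges:
  c↔{t,z}
  m↔{z}
  t↔{c,z}
  z↔{c,m,t}

Chromatic number:
  clique {c,t,z} ⇒ need ≥ 3
  assign c→c1 m→c1 t→c2 z→c0 — no edge inside a register ⇒ χ ≤ 3
  χ = 3

Answer: 3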